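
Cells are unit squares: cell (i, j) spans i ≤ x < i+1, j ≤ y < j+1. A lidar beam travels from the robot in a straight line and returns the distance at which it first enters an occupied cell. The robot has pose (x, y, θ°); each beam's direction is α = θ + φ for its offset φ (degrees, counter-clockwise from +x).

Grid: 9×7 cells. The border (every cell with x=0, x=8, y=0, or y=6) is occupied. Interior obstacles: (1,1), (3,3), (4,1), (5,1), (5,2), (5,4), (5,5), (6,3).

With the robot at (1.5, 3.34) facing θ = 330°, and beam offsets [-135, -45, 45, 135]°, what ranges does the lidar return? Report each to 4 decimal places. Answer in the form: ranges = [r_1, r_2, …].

beam 1: φ=-135°, α=195°
  direction (-0.9659, -0.2588); cell (1,3); t to first gridline: x 0.5176, y 1.3137 (then +1.0353 / +3.8637)
    (0,3) via x @ 0.5176  # hit
  → r_1 = 0.5176
beam 2: φ=-45°, α=285°
  direction (0.2588, -0.9659); cell (1,3); t to first gridline: x 1.9319, y 0.3520 (then +3.8637 / +1.0353)
    (1,2) via y @ 0.3520
    (1,1) via y @ 1.3873  # hit
  → r_2 = 1.3873
beam 3: φ=45°, α=15°
  direction (0.9659, 0.2588); cell (1,3); t to first gridline: x 0.5176, y 2.5500 (then +1.0353 / +3.8637)
    (2,3) via x @ 0.5176
    (3,3) via x @ 1.5529  # hit
  → r_3 = 1.5529
beam 4: φ=135°, α=105°
  direction (-0.2588, 0.9659); cell (1,3); t to first gridline: x 1.9319, y 0.6833 (then +3.8637 / +1.0353)
    (1,4) via y @ 0.6833
    (1,5) via y @ 1.7186
    (0,5) via x @ 1.9319  # hit
  → r_4 = 1.9319

ranges = [0.5176, 1.3873, 1.5529, 1.9319]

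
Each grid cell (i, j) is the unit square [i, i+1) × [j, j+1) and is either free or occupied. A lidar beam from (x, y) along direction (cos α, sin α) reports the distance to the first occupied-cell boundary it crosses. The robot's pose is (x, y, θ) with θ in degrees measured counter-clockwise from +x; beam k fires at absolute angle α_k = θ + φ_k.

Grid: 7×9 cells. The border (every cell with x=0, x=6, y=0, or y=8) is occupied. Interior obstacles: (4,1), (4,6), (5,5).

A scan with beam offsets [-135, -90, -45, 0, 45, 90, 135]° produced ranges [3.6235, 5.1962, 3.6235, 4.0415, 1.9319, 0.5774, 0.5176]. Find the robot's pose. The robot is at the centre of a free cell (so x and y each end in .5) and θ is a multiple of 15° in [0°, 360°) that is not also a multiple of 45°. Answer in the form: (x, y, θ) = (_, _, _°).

Enumerate (i+0.5, j+0.5, θ) over the 32 free cells and 16 admissible headings. For each, cast all 7 beams and compare to the given ranges.
  (2.5, 4.5, 210°): beam 2 = 3.0000 ≠ 5.1962 ✗
  (1.5, 4.5, 30°): beam 1 = 1.9319 ≠ 3.6235 ✗
  (1.5, 2.5, 105°): beam 1 = 2.8868 ≠ 3.6235 ✗
  (5.5, 6.5, 75°): beam 1 = 0.5774 ≠ 3.6235 ✗
  …
  (1.5, 4.5, 60°): r_1=3.6235, r_2=5.1962, r_3=3.6235, r_4=4.0415, r_5=1.9319, r_6=0.5774, r_7=0.5176 — all match ✓
No second candidate reproduces the full scan.

(x, y, θ) = (1.5, 4.5, 60°)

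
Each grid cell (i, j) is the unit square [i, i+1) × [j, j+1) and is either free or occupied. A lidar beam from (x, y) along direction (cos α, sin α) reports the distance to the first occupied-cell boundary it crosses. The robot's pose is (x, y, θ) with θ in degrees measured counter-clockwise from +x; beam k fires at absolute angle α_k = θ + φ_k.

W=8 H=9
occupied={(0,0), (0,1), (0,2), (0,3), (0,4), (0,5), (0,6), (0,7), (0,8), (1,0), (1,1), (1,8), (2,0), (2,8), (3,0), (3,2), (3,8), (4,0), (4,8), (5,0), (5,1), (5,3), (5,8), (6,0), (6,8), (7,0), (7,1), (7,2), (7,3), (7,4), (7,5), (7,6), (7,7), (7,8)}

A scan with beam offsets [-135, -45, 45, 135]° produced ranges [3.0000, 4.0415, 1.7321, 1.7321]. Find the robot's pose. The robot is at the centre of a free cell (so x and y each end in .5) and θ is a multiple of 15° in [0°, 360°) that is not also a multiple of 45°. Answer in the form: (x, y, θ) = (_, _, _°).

(x, y, θ) = (5.5, 6.5, 285°)

Candidates: 38 free-cell centres × 16 headings = 608 poses. Raycast each; keep the one whose scan matches to 4 dp.
  (5.5, 6.5, 195°): beam 1 = 1.7321 ≠ 3.0000 ✗
  (6.5, 7.5, 60°): beam 1 = 1.9319 ≠ 3.0000 ✗
  (5.5, 7.5, 60°): beam 1 = 5.7956 ≠ 3.0000 ✗
  (6.5, 5.5, 75°): beam 1 = 1.0000 ≠ 3.0000 ✗
  …
  (5.5, 6.5, 285°): r_1=3.0000, r_2=4.0415, r_3=1.7321, r_4=1.7321 — all match ✓
No second candidate reproduces the full scan.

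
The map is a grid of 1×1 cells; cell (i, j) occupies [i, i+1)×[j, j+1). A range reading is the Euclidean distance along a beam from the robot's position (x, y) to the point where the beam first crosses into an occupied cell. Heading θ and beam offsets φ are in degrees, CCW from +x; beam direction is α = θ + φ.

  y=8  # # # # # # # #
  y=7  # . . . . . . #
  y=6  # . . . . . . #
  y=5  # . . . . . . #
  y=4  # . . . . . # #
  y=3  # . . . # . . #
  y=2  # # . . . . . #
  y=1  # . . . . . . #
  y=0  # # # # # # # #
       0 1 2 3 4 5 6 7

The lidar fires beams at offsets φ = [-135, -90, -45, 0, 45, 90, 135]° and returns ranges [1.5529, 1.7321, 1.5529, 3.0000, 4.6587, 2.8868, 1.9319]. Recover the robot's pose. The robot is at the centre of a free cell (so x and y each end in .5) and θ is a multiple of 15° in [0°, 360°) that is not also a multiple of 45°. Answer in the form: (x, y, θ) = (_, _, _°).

Enumerate (i+0.5, j+0.5, θ) over the 39 free cells and 16 admissible headings. For each, cast all 7 beams and compare to the given ranges.
  (1.5, 5.5, 300°): beam 1 = 0.5176 ≠ 1.5529 ✗
  (5.5, 3.5, 105°): beam 1 = 1.7321 ≠ 1.5529 ✗
  (5.5, 5.5, 60°): beam 1 = 4.6587 ≠ 1.5529 ✗
  …
  (5.5, 6.5, 150°): r_1=1.5529, r_2=1.7321, r_3=1.5529, r_4=3.0000, r_5=4.6587, r_6=2.8868, r_7=1.9319 — all match ✓
Only this pose fits every beam.

(x, y, θ) = (5.5, 6.5, 150°)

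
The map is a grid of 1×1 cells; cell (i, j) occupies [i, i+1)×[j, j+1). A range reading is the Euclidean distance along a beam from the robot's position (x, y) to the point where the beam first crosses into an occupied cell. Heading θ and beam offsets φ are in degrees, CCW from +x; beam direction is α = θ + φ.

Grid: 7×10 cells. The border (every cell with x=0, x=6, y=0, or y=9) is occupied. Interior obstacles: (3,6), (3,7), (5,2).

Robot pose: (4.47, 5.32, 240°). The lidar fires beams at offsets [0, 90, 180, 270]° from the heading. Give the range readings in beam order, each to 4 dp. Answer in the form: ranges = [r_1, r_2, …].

ranges = [4.9883, 1.7667, 3.0600, 1.3600]

beam 1: φ=0°, α=240°
  direction (-0.5000, -0.8660); cell (4,5); t to first gridline: x 0.9400, y 0.3695 (then +2.0000 / +1.1547)
    (4,4) via y @ 0.3695
    (3,4) via x @ 0.9400
    (3,3) via y @ 1.5242
    (3,2) via y @ 2.6789
    (2,2) via x @ 2.9400
    (2,1) via y @ 3.8336
    (1,1) via x @ 4.9400
    (1,0) via y @ 4.9883  # hit
  → r_1 = 4.9883
beam 2: φ=90°, α=330°
  direction (0.8660, -0.5000); cell (4,5); t to first gridline: x 0.6120, y 0.6400 (then +1.1547 / +2.0000)
    (5,5) via x @ 0.6120
    (5,4) via y @ 0.6400
    (6,4) via x @ 1.7667  # hit
  → r_2 = 1.7667
beam 3: φ=180°, α=60°
  direction (0.5000, 0.8660); cell (4,5); t to first gridline: x 1.0600, y 0.7852 (then +2.0000 / +1.1547)
    (4,6) via y @ 0.7852
    (5,6) via x @ 1.0600
    (5,7) via y @ 1.9399
    (6,7) via x @ 3.0600  # hit
  → r_3 = 3.0600
beam 4: φ=270°, α=150°
  direction (-0.8660, 0.5000); cell (4,5); t to first gridline: x 0.5427, y 1.3600 (then +1.1547 / +2.0000)
    (3,5) via x @ 0.5427
    (3,6) via y @ 1.3600  # hit
  → r_4 = 1.3600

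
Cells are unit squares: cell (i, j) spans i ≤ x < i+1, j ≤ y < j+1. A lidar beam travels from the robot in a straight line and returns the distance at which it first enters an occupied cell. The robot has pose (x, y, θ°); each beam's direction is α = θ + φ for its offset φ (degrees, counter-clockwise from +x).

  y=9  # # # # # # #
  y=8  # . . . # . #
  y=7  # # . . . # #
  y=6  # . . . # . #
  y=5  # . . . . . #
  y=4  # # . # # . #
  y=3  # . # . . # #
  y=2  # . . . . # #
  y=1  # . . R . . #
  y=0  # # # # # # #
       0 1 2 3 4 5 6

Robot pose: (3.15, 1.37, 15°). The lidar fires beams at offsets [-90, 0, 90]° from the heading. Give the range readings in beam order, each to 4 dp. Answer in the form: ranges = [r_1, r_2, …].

ranges = [0.3831, 2.4341, 1.6875]

beam 1: φ=-90°, α=285°
  dir = (cos 285°, sin 285°) = (0.2588, -0.9659); from cell (3,1)
  next x-line at t=3.2841, next y-line at t=0.3831; Δt_x=3.8637, Δt_y=1.0353
    y: enter (3,0) at t=0.3831 ← occupied
  → r_1 = 0.3831
beam 2: φ=0°, α=15°
  dir = (cos 15°, sin 15°) = (0.9659, 0.2588); from cell (3,1)
  next x-line at t=0.8800, next y-line at t=2.4341; Δt_x=1.0353, Δt_y=3.8637
    x: enter (4,1) at t=0.8800
    x: enter (5,1) at t=1.9153
    y: enter (5,2) at t=2.4341 ← occupied
  → r_2 = 2.4341
beam 3: φ=90°, α=105°
  dir = (cos 105°, sin 105°) = (-0.2588, 0.9659); from cell (3,1)
  next x-line at t=0.5796, next y-line at t=0.6522; Δt_x=3.8637, Δt_y=1.0353
    x: enter (2,1) at t=0.5796
    y: enter (2,2) at t=0.6522
    y: enter (2,3) at t=1.6875 ← occupied
  → r_3 = 1.6875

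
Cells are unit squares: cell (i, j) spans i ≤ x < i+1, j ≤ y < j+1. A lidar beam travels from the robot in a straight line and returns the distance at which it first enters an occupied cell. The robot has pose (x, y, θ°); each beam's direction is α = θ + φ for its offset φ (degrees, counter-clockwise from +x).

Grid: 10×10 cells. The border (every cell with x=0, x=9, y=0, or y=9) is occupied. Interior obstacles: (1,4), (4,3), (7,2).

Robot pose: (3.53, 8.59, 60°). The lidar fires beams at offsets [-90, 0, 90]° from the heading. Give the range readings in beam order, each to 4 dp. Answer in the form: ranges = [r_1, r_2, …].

ranges = [6.3162, 0.4734, 0.8200]

beam 1: φ=-90°, α=330°
  d=(0.8660,-0.5000)  start (3,8)  tX=0.5427 tY=1.1800  stride 1/|dx|=1.1547 1/|dy|=2.0000
    cross x-line → (4,8), t=0.5427
    cross y-line → (4,7), t=1.1800
    cross x-line → (5,7), t=1.6974
    cross x-line → (6,7), t=2.8521
    cross y-line → (6,6), t=3.1800
    cross x-line → (7,6), t=4.0068
    cross x-line → (8,6), t=5.1615
    cross y-line → (8,5), t=5.1800
    cross x-line → (9,5), t=6.3162 (wall)
  → r_1 = 6.3162
beam 2: φ=0°, α=60°
  d=(0.5000,0.8660)  start (3,8)  tX=0.9400 tY=0.4734  stride 1/|dx|=2.0000 1/|dy|=1.1547
    cross y-line → (3,9), t=0.4734 (wall)
  → r_2 = 0.4734
beam 3: φ=90°, α=150°
  d=(-0.8660,0.5000)  start (3,8)  tX=0.6120 tY=0.8200  stride 1/|dx|=1.1547 1/|dy|=2.0000
    cross x-line → (2,8), t=0.6120
    cross y-line → (2,9), t=0.8200 (wall)
  → r_3 = 0.8200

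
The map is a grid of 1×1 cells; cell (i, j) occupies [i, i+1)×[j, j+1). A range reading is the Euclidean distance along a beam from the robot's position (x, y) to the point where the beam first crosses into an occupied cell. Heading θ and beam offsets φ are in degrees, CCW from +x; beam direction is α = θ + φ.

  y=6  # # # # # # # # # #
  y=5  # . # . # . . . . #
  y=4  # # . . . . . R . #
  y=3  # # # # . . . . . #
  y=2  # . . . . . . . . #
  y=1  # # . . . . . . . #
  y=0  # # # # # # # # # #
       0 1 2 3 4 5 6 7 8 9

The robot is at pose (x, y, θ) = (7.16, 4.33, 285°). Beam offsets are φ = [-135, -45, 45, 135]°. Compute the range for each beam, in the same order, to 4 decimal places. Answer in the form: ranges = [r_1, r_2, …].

beam 1: φ=-135°, α=150°
  direction (-0.8660, 0.5000); cell (7,4); t to first gridline: x 0.1848, y 1.3400 (then +1.1547 / +2.0000)
    (6,4) via x @ 0.1848
    (5,4) via x @ 1.3395
    (5,5) via y @ 1.3400
    (4,5) via x @ 2.4942  # hit
  → r_1 = 2.4942
beam 2: φ=-45°, α=240°
  direction (-0.5000, -0.8660); cell (7,4); t to first gridline: x 0.3200, y 0.3811 (then +2.0000 / +1.1547)
    (6,4) via x @ 0.3200
    (6,3) via y @ 0.3811
    (6,2) via y @ 1.5358
    (5,2) via x @ 2.3200
    (5,1) via y @ 2.6905
    (5,0) via y @ 3.8452  # hit
  → r_2 = 3.8452
beam 3: φ=45°, α=330°
  direction (0.8660, -0.5000); cell (7,4); t to first gridline: x 0.9699, y 0.6600 (then +1.1547 / +2.0000)
    (7,3) via y @ 0.6600
    (8,3) via x @ 0.9699
    (9,3) via x @ 2.1246  # hit
  → r_3 = 2.1246
beam 4: φ=135°, α=60°
  direction (0.5000, 0.8660); cell (7,4); t to first gridline: x 1.6800, y 0.7736 (then +2.0000 / +1.1547)
    (7,5) via y @ 0.7736
    (8,5) via x @ 1.6800
    (8,6) via y @ 1.9283  # hit
  → r_4 = 1.9283

ranges = [2.4942, 3.8452, 2.1246, 1.9283]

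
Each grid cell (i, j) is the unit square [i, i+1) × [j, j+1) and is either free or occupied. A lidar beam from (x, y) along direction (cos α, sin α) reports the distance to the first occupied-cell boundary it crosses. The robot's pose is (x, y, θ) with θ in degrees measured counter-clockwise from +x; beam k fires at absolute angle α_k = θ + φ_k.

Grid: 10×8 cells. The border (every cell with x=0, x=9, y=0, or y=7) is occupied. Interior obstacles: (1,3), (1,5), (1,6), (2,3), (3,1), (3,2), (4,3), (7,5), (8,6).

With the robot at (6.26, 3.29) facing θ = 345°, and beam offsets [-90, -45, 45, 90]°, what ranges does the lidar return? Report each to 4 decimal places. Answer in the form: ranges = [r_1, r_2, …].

beam 1: φ=-90°, α=255°
  dir = (cos 255°, sin 255°) = (-0.2588, -0.9659); from cell (6,3)
  next x-line at t=1.0046, next y-line at t=0.3002; Δt_x=3.8637, Δt_y=1.0353
    y: enter (6,2) at t=0.3002
    x: enter (5,2) at t=1.0046
    y: enter (5,1) at t=1.3355
    y: enter (5,0) at t=2.3708 ← occupied
  → r_1 = 2.3708
beam 2: φ=-45°, α=300°
  dir = (cos 300°, sin 300°) = (0.5000, -0.8660); from cell (6,3)
  next x-line at t=1.4800, next y-line at t=0.3349; Δt_x=2.0000, Δt_y=1.1547
    y: enter (6,2) at t=0.3349
    x: enter (7,2) at t=1.4800
    y: enter (7,1) at t=1.4896
    y: enter (7,0) at t=2.6443 ← occupied
  → r_2 = 2.6443
beam 3: φ=45°, α=30°
  dir = (cos 30°, sin 30°) = (0.8660, 0.5000); from cell (6,3)
  next x-line at t=0.8545, next y-line at t=1.4200; Δt_x=1.1547, Δt_y=2.0000
    x: enter (7,3) at t=0.8545
    y: enter (7,4) at t=1.4200
    x: enter (8,4) at t=2.0092
    x: enter (9,4) at t=3.1639 ← occupied
  → r_3 = 3.1639
beam 4: φ=90°, α=75°
  dir = (cos 75°, sin 75°) = (0.2588, 0.9659); from cell (6,3)
  next x-line at t=2.8591, next y-line at t=0.7350; Δt_x=3.8637, Δt_y=1.0353
    y: enter (6,4) at t=0.7350
    y: enter (6,5) at t=1.7703
    y: enter (6,6) at t=2.8056
    x: enter (7,6) at t=2.8591
    y: enter (7,7) at t=3.8409 ← occupied
  → r_4 = 3.8409

ranges = [2.3708, 2.6443, 3.1639, 3.8409]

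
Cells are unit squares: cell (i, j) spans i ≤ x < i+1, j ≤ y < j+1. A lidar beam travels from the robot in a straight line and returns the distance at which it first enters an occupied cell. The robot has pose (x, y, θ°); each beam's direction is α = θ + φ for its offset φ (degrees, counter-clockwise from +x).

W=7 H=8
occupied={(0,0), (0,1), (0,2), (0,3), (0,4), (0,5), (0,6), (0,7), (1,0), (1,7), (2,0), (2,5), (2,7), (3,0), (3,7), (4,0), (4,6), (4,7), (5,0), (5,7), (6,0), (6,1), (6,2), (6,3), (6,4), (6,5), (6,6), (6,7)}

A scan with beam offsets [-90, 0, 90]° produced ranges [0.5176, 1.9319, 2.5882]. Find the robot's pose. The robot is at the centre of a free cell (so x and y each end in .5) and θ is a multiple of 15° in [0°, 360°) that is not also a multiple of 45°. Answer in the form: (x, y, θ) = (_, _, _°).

Enumerate (i+0.5, j+0.5, θ) over the 28 free cells and 16 admissible headings. For each, cast all 3 beams and compare to the given ranges.
  (4.5, 4.5, 330°): beam 1 = 4.0415 ≠ 0.5176 ✗
  (3.5, 1.5, 240°): beam 1 = 2.8868 ≠ 0.5176 ✗
  (1.5, 5.5, 195°): beam 1 = 1.5529 ≠ 0.5176 ✗
  (3.5, 1.5, 255°): beam 1 = 2.5882 ≠ 0.5176 ✗
  …
  (5.5, 4.5, 75°): r_1=0.5176, r_2=1.9319, r_3=2.5882 — all match ✓
No second candidate reproduces the full scan.

(x, y, θ) = (5.5, 4.5, 75°)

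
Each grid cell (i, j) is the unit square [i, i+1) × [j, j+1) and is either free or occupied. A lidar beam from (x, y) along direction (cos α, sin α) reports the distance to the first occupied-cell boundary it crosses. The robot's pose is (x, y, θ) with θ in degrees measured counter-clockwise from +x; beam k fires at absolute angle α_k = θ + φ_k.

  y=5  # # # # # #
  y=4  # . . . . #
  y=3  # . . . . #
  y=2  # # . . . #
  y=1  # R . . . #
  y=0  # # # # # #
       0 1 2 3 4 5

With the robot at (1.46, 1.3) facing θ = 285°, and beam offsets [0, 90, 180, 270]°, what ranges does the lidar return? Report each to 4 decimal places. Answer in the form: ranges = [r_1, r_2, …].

beam 1: φ=0°, α=285°
  direction (0.2588, -0.9659); cell (1,1); t to first gridline: x 2.0864, y 0.3106 (then +3.8637 / +1.0353)
    (1,0) via y @ 0.3106  # hit
  → r_1 = 0.3106
beam 2: φ=90°, α=15°
  direction (0.9659, 0.2588); cell (1,1); t to first gridline: x 0.5590, y 2.7046 (then +1.0353 / +3.8637)
    (2,1) via x @ 0.5590
    (3,1) via x @ 1.5943
    (4,1) via x @ 2.6296
    (4,2) via y @ 2.7046
    (5,2) via x @ 3.6649  # hit
  → r_2 = 3.6649
beam 3: φ=180°, α=105°
  direction (-0.2588, 0.9659); cell (1,1); t to first gridline: x 1.7773, y 0.7247 (then +3.8637 / +1.0353)
    (1,2) via y @ 0.7247  # hit
  → r_3 = 0.7247
beam 4: φ=270°, α=195°
  direction (-0.9659, -0.2588); cell (1,1); t to first gridline: x 0.4762, y 1.1591 (then +1.0353 / +3.8637)
    (0,1) via x @ 0.4762  # hit
  → r_4 = 0.4762

ranges = [0.3106, 3.6649, 0.7247, 0.4762]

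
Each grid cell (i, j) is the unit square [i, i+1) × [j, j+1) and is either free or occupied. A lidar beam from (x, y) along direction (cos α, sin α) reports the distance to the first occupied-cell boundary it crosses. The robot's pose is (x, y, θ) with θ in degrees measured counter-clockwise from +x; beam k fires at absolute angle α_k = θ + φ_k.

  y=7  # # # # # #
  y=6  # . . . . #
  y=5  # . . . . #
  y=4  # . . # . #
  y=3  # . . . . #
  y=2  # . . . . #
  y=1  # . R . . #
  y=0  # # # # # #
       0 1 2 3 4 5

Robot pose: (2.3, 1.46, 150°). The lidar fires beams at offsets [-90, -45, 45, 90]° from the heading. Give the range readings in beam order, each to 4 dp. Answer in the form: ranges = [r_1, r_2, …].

ranges = [2.9329, 5.0228, 1.3459, 0.5312]

beam 1: φ=-90°, α=60°
  dir = (cos 60°, sin 60°) = (0.5000, 0.8660); from cell (2,1)
  next x-line at t=1.4000, next y-line at t=0.6235; Δt_x=2.0000, Δt_y=1.1547
    y: enter (2,2) at t=0.6235
    x: enter (3,2) at t=1.4000
    y: enter (3,3) at t=1.7782
    y: enter (3,4) at t=2.9329 ← occupied
  → r_1 = 2.9329
beam 2: φ=-45°, α=105°
  dir = (cos 105°, sin 105°) = (-0.2588, 0.9659); from cell (2,1)
  next x-line at t=1.1591, next y-line at t=0.5590; Δt_x=3.8637, Δt_y=1.0353
    y: enter (2,2) at t=0.5590
    x: enter (1,2) at t=1.1591
    y: enter (1,3) at t=1.5943
    y: enter (1,4) at t=2.6296
    y: enter (1,5) at t=3.6649
    y: enter (1,6) at t=4.7002
    x: enter (0,6) at t=5.0228 ← occupied
  → r_2 = 5.0228
beam 3: φ=45°, α=195°
  dir = (cos 195°, sin 195°) = (-0.9659, -0.2588); from cell (2,1)
  next x-line at t=0.3106, next y-line at t=1.7773; Δt_x=1.0353, Δt_y=3.8637
    x: enter (1,1) at t=0.3106
    x: enter (0,1) at t=1.3459 ← occupied
  → r_3 = 1.3459
beam 4: φ=90°, α=240°
  dir = (cos 240°, sin 240°) = (-0.5000, -0.8660); from cell (2,1)
  next x-line at t=0.6000, next y-line at t=0.5312; Δt_x=2.0000, Δt_y=1.1547
    y: enter (2,0) at t=0.5312 ← occupied
  → r_4 = 0.5312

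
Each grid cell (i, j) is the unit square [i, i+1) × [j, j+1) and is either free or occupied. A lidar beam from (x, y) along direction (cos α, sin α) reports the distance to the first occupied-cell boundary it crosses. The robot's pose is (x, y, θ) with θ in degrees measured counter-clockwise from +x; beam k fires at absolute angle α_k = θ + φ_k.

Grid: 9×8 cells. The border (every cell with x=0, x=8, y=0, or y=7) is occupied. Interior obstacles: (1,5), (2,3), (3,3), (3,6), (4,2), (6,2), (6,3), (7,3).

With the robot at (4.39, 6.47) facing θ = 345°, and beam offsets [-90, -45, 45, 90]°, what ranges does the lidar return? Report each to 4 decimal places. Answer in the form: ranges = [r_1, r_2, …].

ranges = [2.5571, 3.2200, 1.0600, 0.5487]

beam 1: φ=-90°, α=255°
  direction (-0.2588, -0.9659); cell (4,6); t to first gridline: x 1.5068, y 0.4866 (then +3.8637 / +1.0353)
    (4,5) via y @ 0.4866
    (3,5) via x @ 1.5068
    (3,4) via y @ 1.5219
    (3,3) via y @ 2.5571  # hit
  → r_1 = 2.5571
beam 2: φ=-45°, α=300°
  direction (0.5000, -0.8660); cell (4,6); t to first gridline: x 1.2200, y 0.5427 (then +2.0000 / +1.1547)
    (4,5) via y @ 0.5427
    (5,5) via x @ 1.2200
    (5,4) via y @ 1.6974
    (5,3) via y @ 2.8521
    (6,3) via x @ 3.2200  # hit
  → r_2 = 3.2200
beam 3: φ=45°, α=30°
  direction (0.8660, 0.5000); cell (4,6); t to first gridline: x 0.7044, y 1.0600 (then +1.1547 / +2.0000)
    (5,6) via x @ 0.7044
    (5,7) via y @ 1.0600  # hit
  → r_3 = 1.0600
beam 4: φ=90°, α=75°
  direction (0.2588, 0.9659); cell (4,6); t to first gridline: x 2.3569, y 0.5487 (then +3.8637 / +1.0353)
    (4,7) via y @ 0.5487  # hit
  → r_4 = 0.5487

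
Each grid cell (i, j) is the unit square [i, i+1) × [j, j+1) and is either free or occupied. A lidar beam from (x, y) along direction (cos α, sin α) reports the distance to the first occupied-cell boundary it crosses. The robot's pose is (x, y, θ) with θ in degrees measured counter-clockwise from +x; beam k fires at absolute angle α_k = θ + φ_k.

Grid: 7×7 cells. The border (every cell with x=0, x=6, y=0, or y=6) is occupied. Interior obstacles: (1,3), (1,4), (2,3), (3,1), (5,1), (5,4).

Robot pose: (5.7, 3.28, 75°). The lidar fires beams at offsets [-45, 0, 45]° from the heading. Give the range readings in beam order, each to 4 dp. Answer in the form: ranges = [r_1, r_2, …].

beam 1: φ=-45°, α=30°
  direction (0.8660, 0.5000); cell (5,3); t to first gridline: x 0.3464, y 1.4400 (then +1.1547 / +2.0000)
    (6,3) via x @ 0.3464  # hit
  → r_1 = 0.3464
beam 2: φ=0°, α=75°
  direction (0.2588, 0.9659); cell (5,3); t to first gridline: x 1.1591, y 0.7454 (then +3.8637 / +1.0353)
    (5,4) via y @ 0.7454  # hit
  → r_2 = 0.7454
beam 3: φ=45°, α=120°
  direction (-0.5000, 0.8660); cell (5,3); t to first gridline: x 1.4000, y 0.8314 (then +2.0000 / +1.1547)
    (5,4) via y @ 0.8314  # hit
  → r_3 = 0.8314

ranges = [0.3464, 0.7454, 0.8314]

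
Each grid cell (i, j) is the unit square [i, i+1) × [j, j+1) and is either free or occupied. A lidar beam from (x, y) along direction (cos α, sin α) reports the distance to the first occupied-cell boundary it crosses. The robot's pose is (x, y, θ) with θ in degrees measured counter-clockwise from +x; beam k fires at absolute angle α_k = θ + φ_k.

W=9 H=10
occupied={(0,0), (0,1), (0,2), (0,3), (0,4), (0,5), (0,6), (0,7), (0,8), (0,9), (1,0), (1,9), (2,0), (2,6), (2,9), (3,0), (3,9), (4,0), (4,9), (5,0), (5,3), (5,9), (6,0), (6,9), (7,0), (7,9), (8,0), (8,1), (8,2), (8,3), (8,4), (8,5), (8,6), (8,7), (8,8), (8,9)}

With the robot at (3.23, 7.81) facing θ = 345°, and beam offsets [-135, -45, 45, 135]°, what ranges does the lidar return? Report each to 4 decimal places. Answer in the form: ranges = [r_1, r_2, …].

ranges = [2.5750, 4.3994, 2.3800, 1.3741]

beam 1: φ=-135°, α=210°
  d=(-0.8660,-0.5000)  start (3,7)  tX=0.2656 tY=1.6200  stride 1/|dx|=1.1547 1/|dy|=2.0000
    cross x-line → (2,7), t=0.2656
    cross x-line → (1,7), t=1.4203
    cross y-line → (1,6), t=1.6200
    cross x-line → (0,6), t=2.5750 (wall)
  → r_1 = 2.5750
beam 2: φ=-45°, α=300°
  d=(0.5000,-0.8660)  start (3,7)  tX=1.5400 tY=0.9353  stride 1/|dx|=2.0000 1/|dy|=1.1547
    cross y-line → (3,6), t=0.9353
    cross x-line → (4,6), t=1.5400
    cross y-line → (4,5), t=2.0900
    cross y-line → (4,4), t=3.2447
    cross x-line → (5,4), t=3.5400
    cross y-line → (5,3), t=4.3994 (wall)
  → r_2 = 4.3994
beam 3: φ=45°, α=30°
  d=(0.8660,0.5000)  start (3,7)  tX=0.8891 tY=0.3800  stride 1/|dx|=1.1547 1/|dy|=2.0000
    cross y-line → (3,8), t=0.3800
    cross x-line → (4,8), t=0.8891
    cross x-line → (5,8), t=2.0438
    cross y-line → (5,9), t=2.3800 (wall)
  → r_3 = 2.3800
beam 4: φ=135°, α=120°
  d=(-0.5000,0.8660)  start (3,7)  tX=0.4600 tY=0.2194  stride 1/|dx|=2.0000 1/|dy|=1.1547
    cross y-line → (3,8), t=0.2194
    cross x-line → (2,8), t=0.4600
    cross y-line → (2,9), t=1.3741 (wall)
  → r_4 = 1.3741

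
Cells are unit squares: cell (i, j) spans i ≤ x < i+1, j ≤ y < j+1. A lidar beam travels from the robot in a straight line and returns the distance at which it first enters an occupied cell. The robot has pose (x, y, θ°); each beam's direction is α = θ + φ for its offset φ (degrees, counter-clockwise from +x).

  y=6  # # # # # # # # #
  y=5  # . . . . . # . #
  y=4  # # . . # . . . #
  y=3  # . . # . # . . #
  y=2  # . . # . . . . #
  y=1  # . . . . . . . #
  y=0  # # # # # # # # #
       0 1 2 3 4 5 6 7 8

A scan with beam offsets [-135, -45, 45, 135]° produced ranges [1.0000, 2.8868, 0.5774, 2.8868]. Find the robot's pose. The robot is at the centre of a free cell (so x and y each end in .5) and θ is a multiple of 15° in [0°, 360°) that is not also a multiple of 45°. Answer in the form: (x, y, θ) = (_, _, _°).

Enumerate (i+0.5, j+0.5, θ) over the 29 free cells and 16 admissible headings. For each, cast all 4 beams and compare to the given ranges.
  (4.5, 1.5, 60°): beam 1 = 0.5176 ≠ 1.0000 ✗
  (5.5, 2.5, 15°): beam 1 = 1.7321 ≠ 1.0000 ✗
  (7.5, 3.5, 195°): beam 3 = 2.8868 ≠ 0.5774 ✗
  (6.5, 3.5, 120°): beam 1 = 1.5529 ≠ 1.0000 ✗
  (6.5, 2.5, 75°): beam 1 = 1.7321 ≠ 1.0000 ✗
  …
  (2.5, 3.5, 285°): r_1=1.0000, r_2=2.8868, r_3=0.5774, r_4=2.8868 — all match ✓
No second candidate reproduces the full scan.

(x, y, θ) = (2.5, 3.5, 285°)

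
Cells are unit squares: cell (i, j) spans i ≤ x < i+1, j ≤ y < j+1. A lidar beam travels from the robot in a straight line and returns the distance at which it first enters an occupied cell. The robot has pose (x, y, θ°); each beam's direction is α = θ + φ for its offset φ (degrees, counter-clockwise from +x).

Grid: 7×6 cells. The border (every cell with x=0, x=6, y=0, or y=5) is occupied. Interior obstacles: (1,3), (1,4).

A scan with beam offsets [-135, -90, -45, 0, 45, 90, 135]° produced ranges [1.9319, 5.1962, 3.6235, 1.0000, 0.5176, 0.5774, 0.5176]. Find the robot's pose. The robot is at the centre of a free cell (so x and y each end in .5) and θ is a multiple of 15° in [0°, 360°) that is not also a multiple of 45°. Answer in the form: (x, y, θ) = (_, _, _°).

(x, y, θ) = (5.5, 4.5, 300°)

The pose lattice has 18·16 = 288 candidates. Test each by forward raycasting.
  (5.5, 4.5, 255°): beam 1 = 0.5774 ≠ 1.9319 ✗
  (4.5, 3.5, 240°): beam 1 = 1.5529 ≠ 1.9319 ✗
  (3.5, 4.5, 210°): beam 1 = 0.5176 ≠ 1.9319 ✗
  (2.5, 4.5, 120°): beam 1 = 3.6235 ≠ 1.9319 ✗
  …
  (5.5, 4.5, 300°): r_1=1.9319, r_2=5.1962, r_3=3.6235, r_4=1.0000, r_5=0.5176, r_6=0.5774, r_7=0.5176 — all match ✓
Unique over the lattice → pose = (5.5, 4.5, 300°).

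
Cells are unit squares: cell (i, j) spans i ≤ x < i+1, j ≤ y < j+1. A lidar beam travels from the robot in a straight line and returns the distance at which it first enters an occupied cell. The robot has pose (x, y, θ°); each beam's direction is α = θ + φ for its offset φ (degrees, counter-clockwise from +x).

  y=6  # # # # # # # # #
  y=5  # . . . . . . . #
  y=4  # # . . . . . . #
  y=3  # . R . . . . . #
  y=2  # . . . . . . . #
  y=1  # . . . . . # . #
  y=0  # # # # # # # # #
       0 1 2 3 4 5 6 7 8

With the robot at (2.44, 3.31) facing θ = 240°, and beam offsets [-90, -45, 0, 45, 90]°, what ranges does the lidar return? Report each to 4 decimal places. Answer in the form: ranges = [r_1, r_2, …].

ranges = [1.3800, 1.4908, 2.6674, 2.3915, 4.1107]

beam 1: φ=-90°, α=150°
  d=(-0.8660,0.5000)  start (2,3)  tX=0.5081 tY=1.3800  stride 1/|dx|=1.1547 1/|dy|=2.0000
    cross x-line → (1,3), t=0.5081
    cross y-line → (1,4), t=1.3800 (wall)
  → r_1 = 1.3800
beam 2: φ=-45°, α=195°
  d=(-0.9659,-0.2588)  start (2,3)  tX=0.4555 tY=1.1977  stride 1/|dx|=1.0353 1/|dy|=3.8637
    cross x-line → (1,3), t=0.4555
    cross y-line → (1,2), t=1.1977
    cross x-line → (0,2), t=1.4908 (wall)
  → r_2 = 1.4908
beam 3: φ=0°, α=240°
  d=(-0.5000,-0.8660)  start (2,3)  tX=0.8800 tY=0.3580  stride 1/|dx|=2.0000 1/|dy|=1.1547
    cross y-line → (2,2), t=0.3580
    cross x-line → (1,2), t=0.8800
    cross y-line → (1,1), t=1.5127
    cross y-line → (1,0), t=2.6674 (wall)
  → r_3 = 2.6674
beam 4: φ=45°, α=285°
  d=(0.2588,-0.9659)  start (2,3)  tX=2.1637 tY=0.3209  stride 1/|dx|=3.8637 1/|dy|=1.0353
    cross y-line → (2,2), t=0.3209
    cross y-line → (2,1), t=1.3562
    cross x-line → (3,1), t=2.1637
    cross y-line → (3,0), t=2.3915 (wall)
  → r_4 = 2.3915
beam 5: φ=90°, α=330°
  d=(0.8660,-0.5000)  start (2,3)  tX=0.6466 tY=0.6200  stride 1/|dx|=1.1547 1/|dy|=2.0000
    cross y-line → (2,2), t=0.6200
    cross x-line → (3,2), t=0.6466
    cross x-line → (4,2), t=1.8013
    cross y-line → (4,1), t=2.6200
    cross x-line → (5,1), t=2.9560
    cross x-line → (6,1), t=4.1107 (wall)
  → r_5 = 4.1107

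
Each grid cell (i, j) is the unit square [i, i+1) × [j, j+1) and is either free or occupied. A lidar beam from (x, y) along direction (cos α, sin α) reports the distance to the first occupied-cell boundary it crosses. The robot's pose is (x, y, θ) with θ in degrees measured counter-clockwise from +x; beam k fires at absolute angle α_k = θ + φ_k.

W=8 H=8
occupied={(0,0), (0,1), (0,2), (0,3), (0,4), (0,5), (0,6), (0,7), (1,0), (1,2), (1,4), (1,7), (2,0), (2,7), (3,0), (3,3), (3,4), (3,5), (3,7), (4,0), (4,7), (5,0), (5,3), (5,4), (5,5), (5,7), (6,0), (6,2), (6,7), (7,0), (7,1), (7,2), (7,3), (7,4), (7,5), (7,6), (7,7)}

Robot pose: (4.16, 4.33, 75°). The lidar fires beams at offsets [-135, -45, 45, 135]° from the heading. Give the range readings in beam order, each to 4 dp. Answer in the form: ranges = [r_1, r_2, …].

ranges = [3.8452, 0.9699, 0.3200, 0.1848]

beam 1: φ=-135°, α=300°
  dir = (cos 300°, sin 300°) = (0.5000, -0.8660); from cell (4,4)
  next x-line at t=1.6800, next y-line at t=0.3811; Δt_x=2.0000, Δt_y=1.1547
    y: enter (4,3) at t=0.3811
    y: enter (4,2) at t=1.5358
    x: enter (5,2) at t=1.6800
    y: enter (5,1) at t=2.6905
    x: enter (6,1) at t=3.6800
    y: enter (6,0) at t=3.8452 ← occupied
  → r_1 = 3.8452
beam 2: φ=-45°, α=30°
  dir = (cos 30°, sin 30°) = (0.8660, 0.5000); from cell (4,4)
  next x-line at t=0.9699, next y-line at t=1.3400; Δt_x=1.1547, Δt_y=2.0000
    x: enter (5,4) at t=0.9699 ← occupied
  → r_2 = 0.9699
beam 3: φ=45°, α=120°
  dir = (cos 120°, sin 120°) = (-0.5000, 0.8660); from cell (4,4)
  next x-line at t=0.3200, next y-line at t=0.7736; Δt_x=2.0000, Δt_y=1.1547
    x: enter (3,4) at t=0.3200 ← occupied
  → r_3 = 0.3200
beam 4: φ=135°, α=210°
  dir = (cos 210°, sin 210°) = (-0.8660, -0.5000); from cell (4,4)
  next x-line at t=0.1848, next y-line at t=0.6600; Δt_x=1.1547, Δt_y=2.0000
    x: enter (3,4) at t=0.1848 ← occupied
  → r_4 = 0.1848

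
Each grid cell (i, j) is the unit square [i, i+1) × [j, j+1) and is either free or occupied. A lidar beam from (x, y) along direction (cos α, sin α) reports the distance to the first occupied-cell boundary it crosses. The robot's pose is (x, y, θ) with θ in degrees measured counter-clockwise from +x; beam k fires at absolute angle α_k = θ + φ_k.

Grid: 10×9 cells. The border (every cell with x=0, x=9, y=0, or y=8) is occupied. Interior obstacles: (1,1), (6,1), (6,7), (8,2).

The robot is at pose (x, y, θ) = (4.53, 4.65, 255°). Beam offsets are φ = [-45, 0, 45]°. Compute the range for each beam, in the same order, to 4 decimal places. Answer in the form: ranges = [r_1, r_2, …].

ranges = [4.0761, 3.7788, 3.0600]

beam 1: φ=-45°, α=210°
  direction (-0.8660, -0.5000); cell (4,4); t to first gridline: x 0.6120, y 1.3000 (then +1.1547 / +2.0000)
    (3,4) via x @ 0.6120
    (3,3) via y @ 1.3000
    (2,3) via x @ 1.7667
    (1,3) via x @ 2.9214
    (1,2) via y @ 3.3000
    (0,2) via x @ 4.0761  # hit
  → r_1 = 4.0761
beam 2: φ=0°, α=255°
  direction (-0.2588, -0.9659); cell (4,4); t to first gridline: x 2.0478, y 0.6729 (then +3.8637 / +1.0353)
    (4,3) via y @ 0.6729
    (4,2) via y @ 1.7082
    (3,2) via x @ 2.0478
    (3,1) via y @ 2.7435
    (3,0) via y @ 3.7788  # hit
  → r_2 = 3.7788
beam 3: φ=45°, α=300°
  direction (0.5000, -0.8660); cell (4,4); t to first gridline: x 0.9400, y 0.7506 (then +2.0000 / +1.1547)
    (4,3) via y @ 0.7506
    (5,3) via x @ 0.9400
    (5,2) via y @ 1.9053
    (6,2) via x @ 2.9400
    (6,1) via y @ 3.0600  # hit
  → r_3 = 3.0600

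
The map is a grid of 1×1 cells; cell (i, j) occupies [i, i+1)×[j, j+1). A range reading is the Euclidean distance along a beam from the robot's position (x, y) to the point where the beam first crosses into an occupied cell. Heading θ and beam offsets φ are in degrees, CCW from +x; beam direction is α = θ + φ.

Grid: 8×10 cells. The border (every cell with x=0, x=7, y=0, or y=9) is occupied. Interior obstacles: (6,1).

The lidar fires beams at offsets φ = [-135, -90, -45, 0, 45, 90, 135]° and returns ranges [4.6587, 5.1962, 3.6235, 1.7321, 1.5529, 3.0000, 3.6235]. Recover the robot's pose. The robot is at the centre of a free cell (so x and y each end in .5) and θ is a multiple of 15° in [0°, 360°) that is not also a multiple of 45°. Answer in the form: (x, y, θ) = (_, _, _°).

(x, y, θ) = (5.5, 5.5, 330°)

Enumerate (i+0.5, j+0.5, θ) over the 47 free cells and 16 admissible headings. For each, cast all 7 beams and compare to the given ranges.
  (3.5, 5.5, 105°): beam 1 = 4.0415 ≠ 4.6587 ✗
  (4.5, 6.5, 60°): beam 1 = 5.6940 ≠ 4.6587 ✗
  (4.5, 3.5, 165°): beam 1 = 2.8868 ≠ 4.6587 ✗
  (5.5, 5.5, 240°): beam 1 = 3.6235 ≠ 4.6587 ✗
  …
  (5.5, 5.5, 330°): r_1=4.6587, r_2=5.1962, r_3=3.6235, r_4=1.7321, r_5=1.5529, r_6=3.0000, r_7=3.6235 — all match ✓
No second candidate reproduces the full scan.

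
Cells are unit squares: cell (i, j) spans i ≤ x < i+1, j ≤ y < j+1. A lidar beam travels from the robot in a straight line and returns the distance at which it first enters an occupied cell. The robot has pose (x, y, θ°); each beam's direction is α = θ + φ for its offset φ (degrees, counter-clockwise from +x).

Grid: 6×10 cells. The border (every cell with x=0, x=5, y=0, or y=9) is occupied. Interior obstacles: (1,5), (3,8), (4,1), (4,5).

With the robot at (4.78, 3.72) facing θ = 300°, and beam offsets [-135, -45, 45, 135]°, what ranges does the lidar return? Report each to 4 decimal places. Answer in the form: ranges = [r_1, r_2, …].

beam 1: φ=-135°, α=165°
  cosα=-0.9659 sinα=0.2588 | (4,3) | tMaxX 0.8075 tMaxY 1.0818 | tΔX 1.0353 tΔY 3.8637
    t=0.8075 [x] (3,3)
    t=1.0818 [y] (3,4)
    t=1.8428 [x] (2,4)
    t=2.8781 [x] (1,4)
    t=3.9133 [x] (0,4) — stop
  → r_1 = 3.9133
beam 2: φ=-45°, α=255°
  cosα=-0.2588 sinα=-0.9659 | (4,3) | tMaxX 3.0137 tMaxY 0.7454 | tΔX 3.8637 tΔY 1.0353
    t=0.7454 [y] (4,2)
    t=1.7807 [y] (4,1) — stop
  → r_2 = 1.7807
beam 3: φ=45°, α=345°
  cosα=0.9659 sinα=-0.2588 | (4,3) | tMaxX 0.2278 tMaxY 2.7819 | tΔX 1.0353 tΔY 3.8637
    t=0.2278 [x] (5,3) — stop
  → r_3 = 0.2278
beam 4: φ=135°, α=75°
  cosα=0.2588 sinα=0.9659 | (4,3) | tMaxX 0.8500 tMaxY 0.2899 | tΔX 3.8637 tΔY 1.0353
    t=0.2899 [y] (4,4)
    t=0.8500 [x] (5,4) — stop
  → r_4 = 0.8500

ranges = [3.9133, 1.7807, 0.2278, 0.8500]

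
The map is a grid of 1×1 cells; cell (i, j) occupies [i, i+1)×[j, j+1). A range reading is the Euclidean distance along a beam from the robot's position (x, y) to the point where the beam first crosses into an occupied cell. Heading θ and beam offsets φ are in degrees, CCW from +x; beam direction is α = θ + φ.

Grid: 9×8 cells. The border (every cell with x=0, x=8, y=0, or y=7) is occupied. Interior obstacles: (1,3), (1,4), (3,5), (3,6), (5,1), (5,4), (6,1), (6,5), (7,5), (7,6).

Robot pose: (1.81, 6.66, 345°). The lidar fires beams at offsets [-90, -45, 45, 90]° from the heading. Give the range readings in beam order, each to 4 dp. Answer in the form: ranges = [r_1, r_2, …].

ranges = [1.7186, 6.3800, 0.6800, 0.3520]

beam 1: φ=-90°, α=255°
  d=(-0.2588,-0.9659)  start (1,6)  tX=3.1296 tY=0.6833  stride 1/|dx|=3.8637 1/|dy|=1.0353
    cross y-line → (1,5), t=0.6833
    cross y-line → (1,4), t=1.7186 (wall)
  → r_1 = 1.7186
beam 2: φ=-45°, α=300°
  d=(0.5000,-0.8660)  start (1,6)  tX=0.3800 tY=0.7621  stride 1/|dx|=2.0000 1/|dy|=1.1547
    cross x-line → (2,6), t=0.3800
    cross y-line → (2,5), t=0.7621
    cross y-line → (2,4), t=1.9168
    cross x-line → (3,4), t=2.3800
    cross y-line → (3,3), t=3.0715
    cross y-line → (3,2), t=4.2262
    cross x-line → (4,2), t=4.3800
    cross y-line → (4,1), t=5.3809
    cross x-line → (5,1), t=6.3800 (wall)
  → r_2 = 6.3800
beam 3: φ=45°, α=30°
  d=(0.8660,0.5000)  start (1,6)  tX=0.2194 tY=0.6800  stride 1/|dx|=1.1547 1/|dy|=2.0000
    cross x-line → (2,6), t=0.2194
    cross y-line → (2,7), t=0.6800 (wall)
  → r_3 = 0.6800
beam 4: φ=90°, α=75°
  d=(0.2588,0.9659)  start (1,6)  tX=0.7341 tY=0.3520  stride 1/|dx|=3.8637 1/|dy|=1.0353
    cross y-line → (1,7), t=0.3520 (wall)
  → r_4 = 0.3520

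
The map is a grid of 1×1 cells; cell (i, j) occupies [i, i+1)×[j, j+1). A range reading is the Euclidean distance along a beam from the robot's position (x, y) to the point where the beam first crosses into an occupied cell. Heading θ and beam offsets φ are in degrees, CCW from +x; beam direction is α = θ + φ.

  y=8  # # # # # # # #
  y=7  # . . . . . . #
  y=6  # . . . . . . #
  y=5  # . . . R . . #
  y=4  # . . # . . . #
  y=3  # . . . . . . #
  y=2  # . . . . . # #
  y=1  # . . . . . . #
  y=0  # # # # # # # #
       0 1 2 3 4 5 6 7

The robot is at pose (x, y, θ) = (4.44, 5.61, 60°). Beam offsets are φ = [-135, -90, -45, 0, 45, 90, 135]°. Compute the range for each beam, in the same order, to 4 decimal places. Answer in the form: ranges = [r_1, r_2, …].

beam 1: φ=-135°, α=285°
  direction (0.2588, -0.9659); cell (4,5); t to first gridline: x 2.1637, y 0.6315 (then +3.8637 / +1.0353)
    (4,4) via y @ 0.6315
    (4,3) via y @ 1.6668
    (5,3) via x @ 2.1637
    (5,2) via y @ 2.7021
    (5,1) via y @ 3.7373
    (5,0) via y @ 4.7726  # hit
  → r_1 = 4.7726
beam 2: φ=-90°, α=330°
  direction (0.8660, -0.5000); cell (4,5); t to first gridline: x 0.6466, y 1.2200 (then +1.1547 / +2.0000)
    (5,5) via x @ 0.6466
    (5,4) via y @ 1.2200
    (6,4) via x @ 1.8013
    (7,4) via x @ 2.9560  # hit
  → r_2 = 2.9560
beam 3: φ=-45°, α=15°
  direction (0.9659, 0.2588); cell (4,5); t to first gridline: x 0.5798, y 1.5068 (then +1.0353 / +3.8637)
    (5,5) via x @ 0.5798
    (5,6) via y @ 1.5068
    (6,6) via x @ 1.6150
    (7,6) via x @ 2.6503  # hit
  → r_3 = 2.6503
beam 4: φ=0°, α=60°
  direction (0.5000, 0.8660); cell (4,5); t to first gridline: x 1.1200, y 0.4503 (then +2.0000 / +1.1547)
    (4,6) via y @ 0.4503
    (5,6) via x @ 1.1200
    (5,7) via y @ 1.6050
    (5,8) via y @ 2.7597  # hit
  → r_4 = 2.7597
beam 5: φ=45°, α=105°
  direction (-0.2588, 0.9659); cell (4,5); t to first gridline: x 1.7000, y 0.4038 (then +3.8637 / +1.0353)
    (4,6) via y @ 0.4038
    (4,7) via y @ 1.4390
    (3,7) via x @ 1.7000
    (3,8) via y @ 2.4743  # hit
  → r_5 = 2.4743
beam 6: φ=90°, α=150°
  direction (-0.8660, 0.5000); cell (4,5); t to first gridline: x 0.5081, y 0.7800 (then +1.1547 / +2.0000)
    (3,5) via x @ 0.5081
    (3,6) via y @ 0.7800
    (2,6) via x @ 1.6628
    (2,7) via y @ 2.7800
    (1,7) via x @ 2.8175
    (0,7) via x @ 3.9722  # hit
  → r_6 = 3.9722
beam 7: φ=135°, α=195°
  direction (-0.9659, -0.2588); cell (4,5); t to first gridline: x 0.4555, y 2.3569 (then +1.0353 / +3.8637)
    (3,5) via x @ 0.4555
    (2,5) via x @ 1.4908
    (2,4) via y @ 2.3569
    (1,4) via x @ 2.5261
    (0,4) via x @ 3.5614  # hit
  → r_7 = 3.5614

ranges = [4.7726, 2.9560, 2.6503, 2.7597, 2.4743, 3.9722, 3.5614]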